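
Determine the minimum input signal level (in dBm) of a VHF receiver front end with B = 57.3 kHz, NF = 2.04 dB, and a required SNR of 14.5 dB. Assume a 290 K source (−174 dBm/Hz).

−109.9 dBm

Sensitivity = −174 + 10 log₁₀(B) + NF + SNR_min
= −174 + 47.58 + 2.04 + 14.5
= −109.88 dBm → −109.9 dBm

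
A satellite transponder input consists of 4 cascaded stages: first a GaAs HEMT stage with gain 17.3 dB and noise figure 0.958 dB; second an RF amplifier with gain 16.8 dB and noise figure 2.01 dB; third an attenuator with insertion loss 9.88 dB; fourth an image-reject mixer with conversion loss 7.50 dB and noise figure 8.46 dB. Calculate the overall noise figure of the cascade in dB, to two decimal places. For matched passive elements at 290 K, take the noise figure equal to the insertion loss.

1.09 dB

Convert to linear (a loss of L dB is a gain of −L dB): F_i = 10^(NF_i/10), G_i = 10^(G_i,dB/10)
  Stage 1: F_1 = 10^(0.958/10) = 1.247, G_1 = 10^(17.3/10) = 53.70
  Stage 2: F_2 = 10^(2.01/10) = 1.589, G_2 = 10^(16.8/10) = 47.86
  Stage 3: F_3 = 10^(9.88/10) = 9.727, G_3 = 10^(−9.88/10) = 0.1028
  Stage 4: F_4 = 10^(8.46/10) = 7.015, G_4 = 10^(−7.50/10) = 0.1778
Friis cascade:
  F = 1.247 + (1.589 − 1)/53.70 + (9.727 − 1)/2570 + (7.015 − 1)/264.2 = 1.284
NF = 10 log₁₀(1.284) = 1.09 dB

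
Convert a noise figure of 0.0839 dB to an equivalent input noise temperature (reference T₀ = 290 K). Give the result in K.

F = 10^(0.0839/10) = 1.01951
T_e = (F − 1)·T₀ = (1.01951 − 1) × 290 = 5.66 K

5.66 K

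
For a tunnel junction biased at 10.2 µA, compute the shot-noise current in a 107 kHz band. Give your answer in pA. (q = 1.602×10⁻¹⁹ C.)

I_n = √(2qI·B)
2qI·B = 2 × 1.602×10⁻¹⁹ × 1.02×10⁻⁵ × 1.07×10⁵ = 3.50×10⁻¹⁹ A²
I_n = √(3.50×10⁻¹⁹) = 5.91×10⁻¹⁰ A = 591 pA

591 pA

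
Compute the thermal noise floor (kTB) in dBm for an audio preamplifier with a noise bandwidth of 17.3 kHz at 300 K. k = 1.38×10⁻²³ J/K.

−131.4 dBm

P_n = kTB = 1.38×10⁻²³ × 300 × 1.73×10⁴ = 7.16×10⁻¹⁷ W
In dBm: 10 log₁₀(7.16×10⁻¹⁷ / 10⁻³) = −131.4 dBm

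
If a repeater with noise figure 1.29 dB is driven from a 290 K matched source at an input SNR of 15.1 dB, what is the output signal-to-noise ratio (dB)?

13.81 dB

By definition F = SNR_in/SNR_out, so in dB: SNR_out = SNR_in − NF
SNR_out = 15.1 − 1.29 = 13.81 dB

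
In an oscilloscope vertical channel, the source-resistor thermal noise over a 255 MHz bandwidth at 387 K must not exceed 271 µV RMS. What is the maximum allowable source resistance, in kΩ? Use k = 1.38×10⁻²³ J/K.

Johnson–Nyquist: V_n = √(4kTRB) ⇒ R = V_n² / (4kTB)
4kTB = 4 × 1.38×10⁻²³ × 387 × 2.55×10⁸ = 5.45×10⁻¹²
R = (2.71×10⁻⁴)² / 5.45×10⁻¹² = 1.35×10⁴ Ω = 13.5 kΩ

13.5 kΩ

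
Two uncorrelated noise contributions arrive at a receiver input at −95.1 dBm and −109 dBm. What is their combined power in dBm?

−94.9 dBm

Convert to linear, add, convert back:
P₁ = 3.09×10⁻¹³ W, P₂ = 1.26×10⁻¹⁴ W
P_tot = 3.22×10⁻¹³ W → 10 log₁₀(P_tot / 10⁻³) = −94.9 dBm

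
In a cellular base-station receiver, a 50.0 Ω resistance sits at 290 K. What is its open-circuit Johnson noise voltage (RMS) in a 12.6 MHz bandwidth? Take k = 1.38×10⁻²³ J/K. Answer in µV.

3.18 µV

V_n = √(4kTRB)
4kTRB = 4 × 1.38×10⁻²³ × 290 × 5.00×10¹ × 1.26×10⁷ = 1.01×10⁻¹¹ V²
V_n = √(1.01×10⁻¹¹) = 3.18×10⁻⁶ V = 3.18 µV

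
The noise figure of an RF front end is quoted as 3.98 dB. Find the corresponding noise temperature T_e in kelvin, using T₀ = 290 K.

435 K

F = 10^(3.98/10) = 2.50035
T_e = (F − 1)·T₀ = (2.50035 − 1) × 290 = 435 K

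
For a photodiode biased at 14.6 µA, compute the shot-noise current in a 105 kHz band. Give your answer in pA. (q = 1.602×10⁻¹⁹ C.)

701 pA

I_n = √(2qI·B)
2qI·B = 2 × 1.602×10⁻¹⁹ × 1.46×10⁻⁵ × 1.05×10⁵ = 4.91×10⁻¹⁹ A²
I_n = √(4.91×10⁻¹⁹) = 7.01×10⁻¹⁰ A = 701 pA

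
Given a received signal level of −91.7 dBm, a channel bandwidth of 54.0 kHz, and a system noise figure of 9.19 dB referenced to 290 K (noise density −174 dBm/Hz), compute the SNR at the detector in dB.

25.8 dB

Noise floor: N = −174 + 10 log₁₀(B) + NF
10 log₁₀(5.40×10⁴) = 47.32 dB
N = −174 + 47.32 + 9.19 = −117.49 dBm
SNR = P_sig − N = −91.7 − (−117.49) = 25.79 dB → 25.8 dB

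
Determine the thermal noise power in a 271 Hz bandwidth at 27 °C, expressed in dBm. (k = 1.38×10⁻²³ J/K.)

T = 27 °C + 273.15 = 300.15 K
P_n = kTB = 1.38×10⁻²³ × 300.15 × 2.71×10² = 1.12×10⁻¹⁸ W
In dBm: 10 log₁₀(1.12×10⁻¹⁸ / 10⁻³) = −149.5 dBm

−149.5 dBm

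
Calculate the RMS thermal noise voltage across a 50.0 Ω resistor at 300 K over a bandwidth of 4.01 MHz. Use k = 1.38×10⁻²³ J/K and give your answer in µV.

1.82 µV

V_n = √(4kTRB)
4kTRB = 4 × 1.38×10⁻²³ × 300 × 5.00×10¹ × 4.01×10⁶ = 3.32×10⁻¹² V²
V_n = √(3.32×10⁻¹²) = 1.82×10⁻⁶ V = 1.82 µV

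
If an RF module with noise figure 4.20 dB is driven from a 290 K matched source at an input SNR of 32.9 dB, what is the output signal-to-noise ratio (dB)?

By definition F = SNR_in/SNR_out, so in dB: SNR_out = SNR_in − NF
SNR_out = 32.9 − 4.20 = 28.70 dB

28.70 dB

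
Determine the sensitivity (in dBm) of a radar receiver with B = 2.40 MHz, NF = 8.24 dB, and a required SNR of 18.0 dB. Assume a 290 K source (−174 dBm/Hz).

Sensitivity = −174 + 10 log₁₀(B) + NF + SNR_min
= −174 + 63.8 + 8.24 + 18.0
= −83.96 dBm → −84.0 dBm

−84.0 dBm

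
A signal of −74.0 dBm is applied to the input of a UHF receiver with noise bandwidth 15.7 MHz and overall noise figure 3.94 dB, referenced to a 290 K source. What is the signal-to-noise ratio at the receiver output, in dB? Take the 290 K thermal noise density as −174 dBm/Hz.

Noise floor: N = −174 + 10 log₁₀(B) + NF
10 log₁₀(1.57×10⁷) = 71.96 dB
N = −174 + 71.96 + 3.94 = −98.10 dBm
SNR = P_sig − N = −74.0 − (−98.10) = 24.10 dB → 24.1 dB

24.1 dB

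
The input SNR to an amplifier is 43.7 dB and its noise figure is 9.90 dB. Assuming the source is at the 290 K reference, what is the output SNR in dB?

By definition F = SNR_in/SNR_out, so in dB: SNR_out = SNR_in − NF
SNR_out = 43.7 − 9.90 = 33.80 dB

33.80 dB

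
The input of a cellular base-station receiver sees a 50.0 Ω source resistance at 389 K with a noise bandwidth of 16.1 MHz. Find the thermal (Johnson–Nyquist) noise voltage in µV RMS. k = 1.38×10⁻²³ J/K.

4.16 µV

V_n = √(4kTRB)
4kTRB = 4 × 1.38×10⁻²³ × 389 × 5.00×10¹ × 1.61×10⁷ = 1.73×10⁻¹¹ V²
V_n = √(1.73×10⁻¹¹) = 4.16×10⁻⁶ V = 4.16 µV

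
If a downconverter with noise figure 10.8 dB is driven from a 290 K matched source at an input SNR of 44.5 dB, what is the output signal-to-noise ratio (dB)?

By definition F = SNR_in/SNR_out, so in dB: SNR_out = SNR_in − NF
SNR_out = 44.5 − 10.8 = 33.7 dB

33.7 dB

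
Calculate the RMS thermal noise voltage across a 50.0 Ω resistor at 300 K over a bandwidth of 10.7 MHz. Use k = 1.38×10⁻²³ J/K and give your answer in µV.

2.98 µV

V_n = √(4kTRB)
4kTRB = 4 × 1.38×10⁻²³ × 300 × 5.00×10¹ × 1.07×10⁷ = 8.86×10⁻¹² V²
V_n = √(8.86×10⁻¹²) = 2.98×10⁻⁶ V = 2.98 µV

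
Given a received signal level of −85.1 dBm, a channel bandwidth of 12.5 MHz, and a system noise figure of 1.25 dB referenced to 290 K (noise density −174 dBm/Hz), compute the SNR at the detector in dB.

16.7 dB

Noise floor: N = −174 + 10 log₁₀(B) + NF
10 log₁₀(1.25×10⁷) = 70.97 dB
N = −174 + 70.97 + 1.25 = −101.78 dBm
SNR = P_sig − N = −85.1 − (−101.78) = 16.68 dB → 16.7 dB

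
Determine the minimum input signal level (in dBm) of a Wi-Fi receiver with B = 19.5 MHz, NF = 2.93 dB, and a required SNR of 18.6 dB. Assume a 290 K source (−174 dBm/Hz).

Sensitivity = −174 + 10 log₁₀(B) + NF + SNR_min
= −174 + 72.9 + 2.93 + 18.6
= −79.57 dBm → −79.6 dBm

−79.6 dBm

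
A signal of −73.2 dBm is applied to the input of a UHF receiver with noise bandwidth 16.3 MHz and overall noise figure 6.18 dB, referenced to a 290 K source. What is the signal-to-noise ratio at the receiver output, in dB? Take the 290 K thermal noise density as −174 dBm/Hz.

Noise floor: N = −174 + 10 log₁₀(B) + NF
10 log₁₀(1.63×10⁷) = 72.12 dB
N = −174 + 72.12 + 6.18 = −95.70 dBm
SNR = P_sig − N = −73.2 − (−95.70) = 22.50 dB → 22.5 dB

22.5 dB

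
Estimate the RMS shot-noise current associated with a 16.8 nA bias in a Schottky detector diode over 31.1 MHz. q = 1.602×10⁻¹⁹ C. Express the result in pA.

409 pA

I_n = √(2qI·B)
2qI·B = 2 × 1.602×10⁻¹⁹ × 1.68×10⁻⁸ × 3.11×10⁷ = 1.67×10⁻¹⁹ A²
I_n = √(1.67×10⁻¹⁹) = 4.09×10⁻¹⁰ A = 409 pA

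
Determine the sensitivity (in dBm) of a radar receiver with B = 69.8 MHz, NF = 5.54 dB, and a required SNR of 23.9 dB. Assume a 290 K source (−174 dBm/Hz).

Sensitivity = −174 + 10 log₁₀(B) + NF + SNR_min
= −174 + 78.44 + 5.54 + 23.9
= −66.12 dBm → −66.1 dBm

−66.1 dBm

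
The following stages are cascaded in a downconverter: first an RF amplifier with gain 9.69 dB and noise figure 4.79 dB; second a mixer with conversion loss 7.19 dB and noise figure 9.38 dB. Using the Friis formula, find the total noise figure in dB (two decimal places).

5.84 dB

Convert to linear (a loss of L dB is a gain of −L dB): F_i = 10^(NF_i/10), G_i = 10^(G_i,dB/10)
  Stage 1: F_1 = 10^(4.79/10) = 3.013, G_1 = 10^(9.69/10) = 9.311
  Stage 2: F_2 = 10^(9.38/10) = 8.670, G_2 = 10^(−7.19/10) = 0.1910
Friis cascade:
  F = 3.013 + (8.670 − 1)/9.311 = 3.837
NF = 10 log₁₀(3.837) = 5.84 dB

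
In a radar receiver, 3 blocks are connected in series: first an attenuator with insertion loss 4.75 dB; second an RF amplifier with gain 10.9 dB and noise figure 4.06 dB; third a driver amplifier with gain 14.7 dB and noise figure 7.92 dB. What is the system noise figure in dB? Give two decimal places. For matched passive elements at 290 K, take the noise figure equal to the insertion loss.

Convert to linear (a loss of L dB is a gain of −L dB): F_i = 10^(NF_i/10), G_i = 10^(G_i,dB/10)
  Stage 1: F_1 = 10^(4.75/10) = 2.985, G_1 = 10^(−4.75/10) = 0.3350
  Stage 2: F_2 = 10^(4.06/10) = 2.547, G_2 = 10^(10.9/10) = 12.30
  Stage 3: F_3 = 10^(7.92/10) = 6.194, G_3 = 10^(14.7/10) = 29.51
Friis cascade:
  F = 2.985 + (2.547 − 1)/0.3350 + (6.194 − 1)/4.121 = 8.864
NF = 10 log₁₀(8.864) = 9.48 dB

9.48 dB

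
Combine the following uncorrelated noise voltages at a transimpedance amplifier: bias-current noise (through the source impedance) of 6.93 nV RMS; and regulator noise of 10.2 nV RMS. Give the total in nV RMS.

Uncorrelated sources add in power (mean-square): V_tot = √(ΣV_i²)
V_tot = √[(6.93×10⁻⁹)² + (1.02×10⁻⁸)²] = 1.23×10⁻⁸ V = 12.3 nV

12.3 nV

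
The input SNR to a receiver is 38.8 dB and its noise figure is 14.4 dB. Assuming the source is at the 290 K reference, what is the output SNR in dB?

By definition F = SNR_in/SNR_out, so in dB: SNR_out = SNR_in − NF
SNR_out = 38.8 − 14.4 = 24.4 dB

24.4 dB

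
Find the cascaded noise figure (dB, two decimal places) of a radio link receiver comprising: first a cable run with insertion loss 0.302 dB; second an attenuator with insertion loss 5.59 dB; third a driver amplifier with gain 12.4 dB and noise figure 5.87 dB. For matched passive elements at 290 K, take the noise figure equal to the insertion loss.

Convert to linear (a loss of L dB is a gain of −L dB): F_i = 10^(NF_i/10), G_i = 10^(G_i,dB/10)
  Stage 1: F_1 = 10^(0.302/10) = 1.072, G_1 = 10^(−0.302/10) = 0.9328
  Stage 2: F_2 = 10^(5.59/10) = 3.622, G_2 = 10^(−5.59/10) = 0.2761
  Stage 3: F_3 = 10^(5.87/10) = 3.864, G_3 = 10^(12.4/10) = 17.38
Friis cascade:
  F = 1.072 + (3.622 − 1)/0.9328 + (3.864 − 1)/0.2575 = 15.00
NF = 10 log₁₀(15.00) = 11.76 dB

11.76 dB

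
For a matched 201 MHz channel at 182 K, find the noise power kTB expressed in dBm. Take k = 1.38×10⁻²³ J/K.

−93.0 dBm

P_n = kTB = 1.38×10⁻²³ × 182 × 2.01×10⁸ = 5.05×10⁻¹³ W
In dBm: 10 log₁₀(5.05×10⁻¹³ / 10⁻³) = −93.0 dBm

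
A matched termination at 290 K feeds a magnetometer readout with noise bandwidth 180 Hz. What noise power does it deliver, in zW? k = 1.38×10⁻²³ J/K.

P_n = kTB = 1.38×10⁻²³ × 290 × 1.80×10² = 7.20×10⁻¹⁹ W = 720 zW

720 zW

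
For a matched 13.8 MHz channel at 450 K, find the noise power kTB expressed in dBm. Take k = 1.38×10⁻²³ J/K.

P_n = kTB = 1.38×10⁻²³ × 450 × 1.38×10⁷ = 8.57×10⁻¹⁴ W
In dBm: 10 log₁₀(8.57×10⁻¹⁴ / 10⁻³) = −100.7 dBm

−100.7 dBm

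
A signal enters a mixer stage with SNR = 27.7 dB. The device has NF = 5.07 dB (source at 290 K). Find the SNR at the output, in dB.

By definition F = SNR_in/SNR_out, so in dB: SNR_out = SNR_in − NF
SNR_out = 27.7 − 5.07 = 22.63 dB

22.63 dB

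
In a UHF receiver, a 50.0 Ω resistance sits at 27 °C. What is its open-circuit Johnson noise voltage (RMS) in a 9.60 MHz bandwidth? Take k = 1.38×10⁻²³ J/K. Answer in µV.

2.82 µV

T = 27 °C + 273.15 = 300.15 K
V_n = √(4kTRB)
4kTRB = 4 × 1.38×10⁻²³ × 300.15 × 5.00×10¹ × 9.60×10⁶ = 7.95×10⁻¹² V²
V_n = √(7.95×10⁻¹²) = 2.82×10⁻⁶ V = 2.82 µV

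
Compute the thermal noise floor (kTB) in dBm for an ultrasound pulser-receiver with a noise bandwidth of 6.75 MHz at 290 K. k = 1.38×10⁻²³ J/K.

P_n = kTB = 1.38×10⁻²³ × 290 × 6.75×10⁶ = 2.70×10⁻¹⁴ W
In dBm: 10 log₁₀(2.70×10⁻¹⁴ / 10⁻³) = −105.7 dBm

−105.7 dBm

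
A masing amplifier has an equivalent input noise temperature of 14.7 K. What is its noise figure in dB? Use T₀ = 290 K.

0.215 dB

F = 1 + T_e/T₀ = 1 + 14.7/290 = 1.05069
NF = 10 log₁₀(1.05069) = 0.215 dB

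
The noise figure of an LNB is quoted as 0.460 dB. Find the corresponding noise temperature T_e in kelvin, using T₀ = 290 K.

32.4 K

F = 10^(0.460/10) = 1.11173
T_e = (F − 1)·T₀ = (1.11173 − 1) × 290 = 32.4 K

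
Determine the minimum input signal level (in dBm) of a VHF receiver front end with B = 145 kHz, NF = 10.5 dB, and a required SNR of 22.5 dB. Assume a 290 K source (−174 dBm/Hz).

−89.4 dBm

Sensitivity = −174 + 10 log₁₀(B) + NF + SNR_min
= −174 + 51.61 + 10.5 + 22.5
= −89.39 dBm → −89.4 dBm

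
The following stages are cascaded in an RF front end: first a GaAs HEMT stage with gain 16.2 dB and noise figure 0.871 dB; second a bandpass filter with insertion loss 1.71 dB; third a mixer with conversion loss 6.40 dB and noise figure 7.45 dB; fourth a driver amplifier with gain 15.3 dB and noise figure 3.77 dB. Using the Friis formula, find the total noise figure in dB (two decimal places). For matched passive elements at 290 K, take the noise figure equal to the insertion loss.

2.07 dB

Convert to linear (a loss of L dB is a gain of −L dB): F_i = 10^(NF_i/10), G_i = 10^(G_i,dB/10)
  Stage 1: F_1 = 10^(0.871/10) = 1.222, G_1 = 10^(16.2/10) = 41.69
  Stage 2: F_2 = 10^(1.71/10) = 1.483, G_2 = 10^(−1.71/10) = 0.6745
  Stage 3: F_3 = 10^(7.45/10) = 5.559, G_3 = 10^(−6.40/10) = 0.2291
  Stage 4: F_4 = 10^(3.77/10) = 2.382, G_4 = 10^(15.3/10) = 33.88
Friis cascade:
  F = 1.222 + (1.483 − 1)/41.69 + (5.559 − 1)/28.12 + (2.382 − 1)/6.442 = 1.610
NF = 10 log₁₀(1.610) = 2.07 dB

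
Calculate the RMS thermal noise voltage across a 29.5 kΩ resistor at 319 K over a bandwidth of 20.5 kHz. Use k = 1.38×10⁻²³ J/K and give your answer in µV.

3.26 µV

V_n = √(4kTRB)
4kTRB = 4 × 1.38×10⁻²³ × 319 × 2.95×10⁴ × 2.05×10⁴ = 1.06×10⁻¹¹ V²
V_n = √(1.06×10⁻¹¹) = 3.26×10⁻⁶ V = 3.26 µV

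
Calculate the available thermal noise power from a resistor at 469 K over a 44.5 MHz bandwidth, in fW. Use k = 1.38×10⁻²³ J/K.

P_n = kTB = 1.38×10⁻²³ × 469 × 4.45×10⁷ = 2.88×10⁻¹³ W = 288 fW

288 fW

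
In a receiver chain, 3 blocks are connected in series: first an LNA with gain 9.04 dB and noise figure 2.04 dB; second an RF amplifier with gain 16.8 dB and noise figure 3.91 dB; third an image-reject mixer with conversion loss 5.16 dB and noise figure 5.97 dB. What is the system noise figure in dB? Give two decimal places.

2.53 dB

Convert to linear (a loss of L dB is a gain of −L dB): F_i = 10^(NF_i/10), G_i = 10^(G_i,dB/10)
  Stage 1: F_1 = 10^(2.04/10) = 1.600, G_1 = 10^(9.04/10) = 8.017
  Stage 2: F_2 = 10^(3.91/10) = 2.460, G_2 = 10^(16.8/10) = 47.86
  Stage 3: F_3 = 10^(5.97/10) = 3.954, G_3 = 10^(−5.16/10) = 0.3048
Friis cascade:
  F = 1.600 + (2.460 − 1)/8.017 + (3.954 − 1)/383.7 = 1.789
NF = 10 log₁₀(1.789) = 2.53 dB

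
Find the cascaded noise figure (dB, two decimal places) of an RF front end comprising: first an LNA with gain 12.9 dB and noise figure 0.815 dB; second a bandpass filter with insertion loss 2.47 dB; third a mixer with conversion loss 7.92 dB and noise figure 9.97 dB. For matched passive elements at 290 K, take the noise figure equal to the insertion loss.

Convert to linear (a loss of L dB is a gain of −L dB): F_i = 10^(NF_i/10), G_i = 10^(G_i,dB/10)
  Stage 1: F_1 = 10^(0.815/10) = 1.206, G_1 = 10^(12.9/10) = 19.50
  Stage 2: F_2 = 10^(2.47/10) = 1.766, G_2 = 10^(−2.47/10) = 0.5662
  Stage 3: F_3 = 10^(9.97/10) = 9.931, G_3 = 10^(−7.92/10) = 0.1614
Friis cascade:
  F = 1.206 + (1.766 − 1)/19.50 + (9.931 − 1)/11.04 = 2.055
NF = 10 log₁₀(2.055) = 3.13 dB

3.13 dB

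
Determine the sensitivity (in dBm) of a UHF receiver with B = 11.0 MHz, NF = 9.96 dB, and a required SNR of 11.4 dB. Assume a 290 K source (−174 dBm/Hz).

Sensitivity = −174 + 10 log₁₀(B) + NF + SNR_min
= −174 + 70.41 + 9.96 + 11.4
= −82.23 dBm → −82.2 dBm

−82.2 dBm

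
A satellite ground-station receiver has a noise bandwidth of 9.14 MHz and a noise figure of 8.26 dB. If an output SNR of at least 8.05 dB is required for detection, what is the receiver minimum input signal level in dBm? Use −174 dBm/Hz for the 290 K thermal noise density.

Sensitivity = −174 + 10 log₁₀(B) + NF + SNR_min
= −174 + 69.61 + 8.26 + 8.05
= −88.08 dBm → −88.1 dBm

−88.1 dBm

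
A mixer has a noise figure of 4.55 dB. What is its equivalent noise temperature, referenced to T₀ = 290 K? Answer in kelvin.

537 K

F = 10^(4.55/10) = 2.85102
T_e = (F − 1)·T₀ = (2.85102 − 1) × 290 = 537 K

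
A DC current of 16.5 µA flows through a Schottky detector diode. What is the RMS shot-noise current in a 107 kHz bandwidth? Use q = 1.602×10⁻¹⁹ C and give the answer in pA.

752 pA

I_n = √(2qI·B)
2qI·B = 2 × 1.602×10⁻¹⁹ × 1.65×10⁻⁵ × 1.07×10⁵ = 5.66×10⁻¹⁹ A²
I_n = √(5.66×10⁻¹⁹) = 7.52×10⁻¹⁰ A = 752 pA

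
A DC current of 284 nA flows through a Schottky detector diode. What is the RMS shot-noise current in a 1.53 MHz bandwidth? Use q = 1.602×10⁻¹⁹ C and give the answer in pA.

I_n = √(2qI·B)
2qI·B = 2 × 1.602×10⁻¹⁹ × 2.84×10⁻⁷ × 1.53×10⁶ = 1.39×10⁻¹⁹ A²
I_n = √(1.39×10⁻¹⁹) = 3.73×10⁻¹⁰ A = 373 pA

373 pA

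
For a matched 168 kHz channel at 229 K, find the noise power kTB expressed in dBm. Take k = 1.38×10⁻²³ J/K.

−122.7 dBm

P_n = kTB = 1.38×10⁻²³ × 229 × 1.68×10⁵ = 5.31×10⁻¹⁶ W
In dBm: 10 log₁₀(5.31×10⁻¹⁶ / 10⁻³) = −122.7 dBm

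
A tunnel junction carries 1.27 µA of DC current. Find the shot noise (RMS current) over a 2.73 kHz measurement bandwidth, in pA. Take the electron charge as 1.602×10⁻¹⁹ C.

33.3 pA

I_n = √(2qI·B)
2qI·B = 2 × 1.602×10⁻¹⁹ × 1.27×10⁻⁶ × 2.73×10³ = 1.11×10⁻²¹ A²
I_n = √(1.11×10⁻²¹) = 3.33×10⁻¹¹ A = 33.3 pA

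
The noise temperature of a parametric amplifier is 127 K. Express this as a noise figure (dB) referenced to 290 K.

1.58 dB

F = 1 + T_e/T₀ = 1 + 127/290 = 1.43793
NF = 10 log₁₀(1.43793) = 1.58 dB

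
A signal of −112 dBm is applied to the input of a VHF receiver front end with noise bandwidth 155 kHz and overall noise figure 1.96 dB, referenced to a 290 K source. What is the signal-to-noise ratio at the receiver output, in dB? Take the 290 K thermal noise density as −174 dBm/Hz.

Noise floor: N = −174 + 10 log₁₀(B) + NF
10 log₁₀(1.55×10⁵) = 51.9 dB
N = −174 + 51.9 + 1.96 = −120.14 dBm
SNR = P_sig − N = −112 − (−120.14) = 8.14 dB → 8.1 dB

8.1 dB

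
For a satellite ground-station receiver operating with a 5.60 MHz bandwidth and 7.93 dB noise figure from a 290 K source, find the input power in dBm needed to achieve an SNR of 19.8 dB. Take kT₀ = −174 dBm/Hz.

−78.8 dBm

Sensitivity = −174 + 10 log₁₀(B) + NF + SNR_min
= −174 + 67.48 + 7.93 + 19.8
= −78.79 dBm → −78.8 dBm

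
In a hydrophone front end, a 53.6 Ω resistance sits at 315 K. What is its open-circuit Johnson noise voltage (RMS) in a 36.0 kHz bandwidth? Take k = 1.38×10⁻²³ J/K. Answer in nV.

183 nV

V_n = √(4kTRB)
4kTRB = 4 × 1.38×10⁻²³ × 315 × 5.36×10¹ × 3.60×10⁴ = 3.36×10⁻¹⁴ V²
V_n = √(3.36×10⁻¹⁴) = 1.83×10⁻⁷ V = 183 nV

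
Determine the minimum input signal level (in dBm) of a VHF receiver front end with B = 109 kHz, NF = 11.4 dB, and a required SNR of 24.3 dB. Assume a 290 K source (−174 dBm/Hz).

Sensitivity = −174 + 10 log₁₀(B) + NF + SNR_min
= −174 + 50.37 + 11.4 + 24.3
= −87.93 dBm → −87.9 dBm

−87.9 dBm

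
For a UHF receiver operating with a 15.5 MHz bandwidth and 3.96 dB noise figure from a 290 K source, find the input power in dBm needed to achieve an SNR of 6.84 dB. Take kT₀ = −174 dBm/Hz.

Sensitivity = −174 + 10 log₁₀(B) + NF + SNR_min
= −174 + 71.9 + 3.96 + 6.84
= −91.30 dBm → −91.3 dBm

−91.3 dBm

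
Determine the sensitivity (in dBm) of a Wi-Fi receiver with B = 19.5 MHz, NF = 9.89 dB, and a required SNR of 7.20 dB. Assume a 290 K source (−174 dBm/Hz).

−84.0 dBm

Sensitivity = −174 + 10 log₁₀(B) + NF + SNR_min
= −174 + 72.9 + 9.89 + 7.20
= −84.01 dBm → −84.0 dBm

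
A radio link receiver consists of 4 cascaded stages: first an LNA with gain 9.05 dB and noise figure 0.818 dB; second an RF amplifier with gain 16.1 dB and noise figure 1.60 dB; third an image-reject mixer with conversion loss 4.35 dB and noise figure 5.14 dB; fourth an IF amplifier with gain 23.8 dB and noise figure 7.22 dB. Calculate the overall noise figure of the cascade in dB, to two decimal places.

1.16 dB

Convert to linear (a loss of L dB is a gain of −L dB): F_i = 10^(NF_i/10), G_i = 10^(G_i,dB/10)
  Stage 1: F_1 = 10^(0.818/10) = 1.207, G_1 = 10^(9.05/10) = 8.035
  Stage 2: F_2 = 10^(1.60/10) = 1.445, G_2 = 10^(16.1/10) = 40.74
  Stage 3: F_3 = 10^(5.14/10) = 3.266, G_3 = 10^(−4.35/10) = 0.3673
  Stage 4: F_4 = 10^(7.22/10) = 5.272, G_4 = 10^(23.8/10) = 239.9
Friis cascade:
  F = 1.207 + (1.445 − 1)/8.035 + (3.266 − 1)/327.3 + (5.272 − 1)/120.2 = 1.305
NF = 10 log₁₀(1.305) = 1.16 dB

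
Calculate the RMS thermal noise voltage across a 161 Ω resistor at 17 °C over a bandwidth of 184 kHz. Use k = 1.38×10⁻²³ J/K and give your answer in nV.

T = 17 °C + 273.15 = 290.15 K
V_n = √(4kTRB)
4kTRB = 4 × 1.38×10⁻²³ × 290.15 × 1.61×10² × 1.84×10⁵ = 4.74×10⁻¹³ V²
V_n = √(4.74×10⁻¹³) = 6.89×10⁻⁷ V = 689 nV

689 nV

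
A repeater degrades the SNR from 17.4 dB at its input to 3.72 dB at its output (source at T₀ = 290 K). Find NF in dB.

13.68 dB

NF (dB) = SNR_in(dB) − SNR_out(dB) when the source is at T₀
NF = 17.4 − 3.72 = 13.68 dB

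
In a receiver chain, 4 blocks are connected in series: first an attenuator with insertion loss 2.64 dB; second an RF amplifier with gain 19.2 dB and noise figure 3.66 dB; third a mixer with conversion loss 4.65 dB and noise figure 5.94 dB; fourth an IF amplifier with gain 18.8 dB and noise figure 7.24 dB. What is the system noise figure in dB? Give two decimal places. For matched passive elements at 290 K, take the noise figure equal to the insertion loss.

6.63 dB

Convert to linear (a loss of L dB is a gain of −L dB): F_i = 10^(NF_i/10), G_i = 10^(G_i,dB/10)
  Stage 1: F_1 = 10^(2.64/10) = 1.837, G_1 = 10^(−2.64/10) = 0.5445
  Stage 2: F_2 = 10^(3.66/10) = 2.323, G_2 = 10^(19.2/10) = 83.18
  Stage 3: F_3 = 10^(5.94/10) = 3.926, G_3 = 10^(−4.65/10) = 0.3428
  Stage 4: F_4 = 10^(7.24/10) = 5.297, G_4 = 10^(18.8/10) = 75.86
Friis cascade:
  F = 1.837 + (2.323 − 1)/0.5445 + (3.926 − 1)/45.29 + (5.297 − 1)/15.52 = 4.607
NF = 10 log₁₀(4.607) = 6.63 dB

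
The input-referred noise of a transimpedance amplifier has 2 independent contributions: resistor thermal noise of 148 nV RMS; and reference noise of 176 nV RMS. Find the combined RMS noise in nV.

Uncorrelated sources add in power (mean-square): V_tot = √(ΣV_i²)
V_tot = √[(1.48×10⁻⁷)² + (1.76×10⁻⁷)²] = 2.30×10⁻⁷ V = 230 nV

230 nV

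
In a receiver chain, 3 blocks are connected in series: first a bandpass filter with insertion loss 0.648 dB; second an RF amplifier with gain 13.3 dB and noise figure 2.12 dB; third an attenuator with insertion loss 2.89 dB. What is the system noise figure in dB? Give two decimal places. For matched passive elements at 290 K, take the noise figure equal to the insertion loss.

2.88 dB

Convert to linear (a loss of L dB is a gain of −L dB): F_i = 10^(NF_i/10), G_i = 10^(G_i,dB/10)
  Stage 1: F_1 = 10^(0.648/10) = 1.161, G_1 = 10^(−0.648/10) = 0.8614
  Stage 2: F_2 = 10^(2.12/10) = 1.629, G_2 = 10^(13.3/10) = 21.38
  Stage 3: F_3 = 10^(2.89/10) = 1.945, G_3 = 10^(−2.89/10) = 0.5140
Friis cascade:
  F = 1.161 + (1.629 − 1)/0.8614 + (1.945 − 1)/18.42 = 1.943
NF = 10 log₁₀(1.943) = 2.88 dB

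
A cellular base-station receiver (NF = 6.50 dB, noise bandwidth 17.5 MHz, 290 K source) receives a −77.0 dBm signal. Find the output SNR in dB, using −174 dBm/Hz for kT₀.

Noise floor: N = −174 + 10 log₁₀(B) + NF
10 log₁₀(1.75×10⁷) = 72.43 dB
N = −174 + 72.43 + 6.50 = −95.07 dBm
SNR = P_sig − N = −77.0 − (−95.07) = 18.07 dB → 18.1 dB

18.1 dB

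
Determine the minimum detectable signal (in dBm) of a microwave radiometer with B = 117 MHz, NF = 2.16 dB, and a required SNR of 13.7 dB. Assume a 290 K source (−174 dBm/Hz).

−77.5 dBm

Sensitivity = −174 + 10 log₁₀(B) + NF + SNR_min
= −174 + 80.68 + 2.16 + 13.7
= −77.46 dBm → −77.5 dBm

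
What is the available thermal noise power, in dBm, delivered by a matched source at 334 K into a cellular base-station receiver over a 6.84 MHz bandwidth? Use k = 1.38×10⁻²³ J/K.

P_n = kTB = 1.38×10⁻²³ × 334 × 6.84×10⁶ = 3.15×10⁻¹⁴ W
In dBm: 10 log₁₀(3.15×10⁻¹⁴ / 10⁻³) = −105.0 dBm

−105.0 dBm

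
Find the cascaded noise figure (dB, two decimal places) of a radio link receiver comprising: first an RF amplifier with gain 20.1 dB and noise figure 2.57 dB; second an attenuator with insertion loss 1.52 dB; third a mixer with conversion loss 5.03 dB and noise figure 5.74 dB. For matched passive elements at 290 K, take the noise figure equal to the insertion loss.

Convert to linear (a loss of L dB is a gain of −L dB): F_i = 10^(NF_i/10), G_i = 10^(G_i,dB/10)
  Stage 1: F_1 = 10^(2.57/10) = 1.807, G_1 = 10^(20.1/10) = 102.3
  Stage 2: F_2 = 10^(1.52/10) = 1.419, G_2 = 10^(−1.52/10) = 0.7047
  Stage 3: F_3 = 10^(5.74/10) = 3.750, G_3 = 10^(−5.03/10) = 0.3141
Friis cascade:
  F = 1.807 + (1.419 − 1)/102.3 + (3.750 − 1)/72.11 = 1.849
NF = 10 log₁₀(1.849) = 2.67 dB

2.67 dB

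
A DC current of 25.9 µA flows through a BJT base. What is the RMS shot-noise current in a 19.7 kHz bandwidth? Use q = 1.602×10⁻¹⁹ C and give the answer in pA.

404 pA

I_n = √(2qI·B)
2qI·B = 2 × 1.602×10⁻¹⁹ × 2.59×10⁻⁵ × 1.97×10⁴ = 1.63×10⁻¹⁹ A²
I_n = √(1.63×10⁻¹⁹) = 4.04×10⁻¹⁰ A = 404 pA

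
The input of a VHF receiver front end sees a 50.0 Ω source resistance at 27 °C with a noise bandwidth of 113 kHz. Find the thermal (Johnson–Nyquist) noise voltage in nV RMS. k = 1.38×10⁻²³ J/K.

T = 27 °C + 273.15 = 300.15 K
V_n = √(4kTRB)
4kTRB = 4 × 1.38×10⁻²³ × 300.15 × 5.00×10¹ × 1.13×10⁵ = 9.36×10⁻¹⁴ V²
V_n = √(9.36×10⁻¹⁴) = 3.06×10⁻⁷ V = 306 nV

306 nV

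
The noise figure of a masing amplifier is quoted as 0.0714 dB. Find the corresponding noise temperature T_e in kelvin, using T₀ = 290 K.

4.81 K

F = 10^(0.0714/10) = 1.01658
T_e = (F − 1)·T₀ = (1.01658 − 1) × 290 = 4.81 K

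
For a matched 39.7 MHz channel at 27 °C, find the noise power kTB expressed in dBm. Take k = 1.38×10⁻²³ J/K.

−97.8 dBm

T = 27 °C + 273.15 = 300.15 K
P_n = kTB = 1.38×10⁻²³ × 300.15 × 3.97×10⁷ = 1.64×10⁻¹³ W
In dBm: 10 log₁₀(1.64×10⁻¹³ / 10⁻³) = −97.8 dBm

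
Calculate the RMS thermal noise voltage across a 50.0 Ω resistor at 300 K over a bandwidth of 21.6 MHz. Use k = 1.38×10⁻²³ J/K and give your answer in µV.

4.23 µV

V_n = √(4kTRB)
4kTRB = 4 × 1.38×10⁻²³ × 300 × 5.00×10¹ × 2.16×10⁷ = 1.79×10⁻¹¹ V²
V_n = √(1.79×10⁻¹¹) = 4.23×10⁻⁶ V = 4.23 µV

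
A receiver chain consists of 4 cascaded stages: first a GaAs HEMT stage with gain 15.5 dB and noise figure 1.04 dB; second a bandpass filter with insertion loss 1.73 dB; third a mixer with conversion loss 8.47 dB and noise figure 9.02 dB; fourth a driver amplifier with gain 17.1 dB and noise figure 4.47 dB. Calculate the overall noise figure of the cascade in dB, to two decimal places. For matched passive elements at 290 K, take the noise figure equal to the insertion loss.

3.24 dB

Convert to linear (a loss of L dB is a gain of −L dB): F_i = 10^(NF_i/10), G_i = 10^(G_i,dB/10)
  Stage 1: F_1 = 10^(1.04/10) = 1.271, G_1 = 10^(15.5/10) = 35.48
  Stage 2: F_2 = 10^(1.73/10) = 1.489, G_2 = 10^(−1.73/10) = 0.6714
  Stage 3: F_3 = 10^(9.02/10) = 7.980, G_3 = 10^(−8.47/10) = 0.1422
  Stage 4: F_4 = 10^(4.47/10) = 2.799, G_4 = 10^(17.1/10) = 51.29
Friis cascade:
  F = 1.271 + (1.489 − 1)/35.48 + (7.980 − 1)/23.82 + (2.799 − 1)/3.388 = 2.108
NF = 10 log₁₀(2.108) = 3.24 dB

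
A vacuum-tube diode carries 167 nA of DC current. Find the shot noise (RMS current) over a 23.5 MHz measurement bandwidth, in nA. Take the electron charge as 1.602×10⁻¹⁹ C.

I_n = √(2qI·B)
2qI·B = 2 × 1.602×10⁻¹⁹ × 1.67×10⁻⁷ × 2.35×10⁷ = 1.26×10⁻¹⁸ A²
I_n = √(1.26×10⁻¹⁸) = 1.12×10⁻⁹ A = 1.12 nA

1.12 nA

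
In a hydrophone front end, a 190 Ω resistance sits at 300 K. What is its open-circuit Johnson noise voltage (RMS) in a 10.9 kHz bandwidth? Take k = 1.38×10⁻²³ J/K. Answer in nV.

185 nV

V_n = √(4kTRB)
4kTRB = 4 × 1.38×10⁻²³ × 300 × 1.90×10² × 1.09×10⁴ = 3.43×10⁻¹⁴ V²
V_n = √(3.43×10⁻¹⁴) = 1.85×10⁻⁷ V = 185 nV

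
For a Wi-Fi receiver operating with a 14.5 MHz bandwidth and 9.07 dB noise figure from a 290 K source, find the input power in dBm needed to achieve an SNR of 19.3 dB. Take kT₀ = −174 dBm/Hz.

Sensitivity = −174 + 10 log₁₀(B) + NF + SNR_min
= −174 + 71.61 + 9.07 + 19.3
= −74.02 dBm → −74.0 dBm

−74.0 dBm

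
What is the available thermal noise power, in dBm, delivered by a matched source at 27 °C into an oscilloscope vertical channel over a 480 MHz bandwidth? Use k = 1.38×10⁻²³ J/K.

T = 27 °C + 273.15 = 300.15 K
P_n = kTB = 1.38×10⁻²³ × 300.15 × 4.80×10⁸ = 1.99×10⁻¹² W
In dBm: 10 log₁₀(1.99×10⁻¹² / 10⁻³) = −87.0 dBm

−87.0 dBm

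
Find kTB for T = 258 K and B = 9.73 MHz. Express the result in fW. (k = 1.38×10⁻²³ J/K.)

P_n = kTB = 1.38×10⁻²³ × 258 × 9.73×10⁶ = 3.46×10⁻¹⁴ W = 34.6 fW

34.6 fW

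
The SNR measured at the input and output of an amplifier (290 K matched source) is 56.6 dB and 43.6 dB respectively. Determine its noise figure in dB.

13.0 dB

NF (dB) = SNR_in(dB) − SNR_out(dB) when the source is at T₀
NF = 56.6 − 43.6 = 13.0 dB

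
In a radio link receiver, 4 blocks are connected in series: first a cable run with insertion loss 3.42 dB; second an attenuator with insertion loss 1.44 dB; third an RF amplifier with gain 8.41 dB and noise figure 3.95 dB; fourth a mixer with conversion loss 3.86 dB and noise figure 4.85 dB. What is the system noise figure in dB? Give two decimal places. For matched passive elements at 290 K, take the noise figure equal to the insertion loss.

Convert to linear (a loss of L dB is a gain of −L dB): F_i = 10^(NF_i/10), G_i = 10^(G_i,dB/10)
  Stage 1: F_1 = 10^(3.42/10) = 2.198, G_1 = 10^(−3.42/10) = 0.4550
  Stage 2: F_2 = 10^(1.44/10) = 1.393, G_2 = 10^(−1.44/10) = 0.7178
  Stage 3: F_3 = 10^(3.95/10) = 2.483, G_3 = 10^(8.41/10) = 6.934
  Stage 4: F_4 = 10^(4.85/10) = 3.055, G_4 = 10^(−3.86/10) = 0.4111
Friis cascade:
  F = 2.198 + (1.393 − 1)/0.4550 + (2.483 − 1)/0.3266 + (3.055 − 1)/2.265 = 8.511
NF = 10 log₁₀(8.511) = 9.30 dB

9.30 dB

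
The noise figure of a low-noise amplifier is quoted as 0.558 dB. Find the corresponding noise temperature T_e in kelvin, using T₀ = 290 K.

F = 10^(0.558/10) = 1.1371
T_e = (F − 1)·T₀ = (1.1371 − 1) × 290 = 39.8 K

39.8 K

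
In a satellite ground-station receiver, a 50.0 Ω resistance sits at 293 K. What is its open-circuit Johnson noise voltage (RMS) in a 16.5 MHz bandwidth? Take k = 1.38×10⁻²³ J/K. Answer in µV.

V_n = √(4kTRB)
4kTRB = 4 × 1.38×10⁻²³ × 293 × 5.00×10¹ × 1.65×10⁷ = 1.33×10⁻¹¹ V²
V_n = √(1.33×10⁻¹¹) = 3.65×10⁻⁶ V = 3.65 µV

3.65 µV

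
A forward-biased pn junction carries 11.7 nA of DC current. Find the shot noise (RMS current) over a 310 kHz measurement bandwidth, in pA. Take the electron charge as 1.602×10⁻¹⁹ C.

I_n = √(2qI·B)
2qI·B = 2 × 1.602×10⁻¹⁹ × 1.17×10⁻⁸ × 3.10×10⁵ = 1.16×10⁻²¹ A²
I_n = √(1.16×10⁻²¹) = 3.41×10⁻¹¹ A = 34.1 pA

34.1 pA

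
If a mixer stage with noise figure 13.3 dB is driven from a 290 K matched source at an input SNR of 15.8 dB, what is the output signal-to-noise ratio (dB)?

2.5 dB

By definition F = SNR_in/SNR_out, so in dB: SNR_out = SNR_in − NF
SNR_out = 15.8 − 13.3 = 2.5 dB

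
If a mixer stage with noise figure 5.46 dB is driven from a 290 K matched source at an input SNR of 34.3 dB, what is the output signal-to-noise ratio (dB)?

By definition F = SNR_in/SNR_out, so in dB: SNR_out = SNR_in − NF
SNR_out = 34.3 − 5.46 = 28.84 dB

28.84 dB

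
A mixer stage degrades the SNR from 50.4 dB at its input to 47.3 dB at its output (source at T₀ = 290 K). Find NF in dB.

NF (dB) = SNR_in(dB) − SNR_out(dB) when the source is at T₀
NF = 50.4 − 47.3 = 3.1 dB

3.1 dB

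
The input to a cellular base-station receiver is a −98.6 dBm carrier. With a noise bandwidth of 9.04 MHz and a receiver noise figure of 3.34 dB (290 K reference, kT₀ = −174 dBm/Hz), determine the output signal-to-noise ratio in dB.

2.5 dB

Noise floor: N = −174 + 10 log₁₀(B) + NF
10 log₁₀(9.04×10⁶) = 69.56 dB
N = −174 + 69.56 + 3.34 = −101.10 dBm
SNR = P_sig − N = −98.6 − (−101.10) = 2.50 dB → 2.5 dB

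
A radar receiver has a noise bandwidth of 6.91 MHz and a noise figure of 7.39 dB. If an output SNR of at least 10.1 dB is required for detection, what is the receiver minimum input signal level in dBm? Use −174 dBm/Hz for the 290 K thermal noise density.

Sensitivity = −174 + 10 log₁₀(B) + NF + SNR_min
= −174 + 68.39 + 7.39 + 10.1
= −88.12 dBm → −88.1 dBm

−88.1 dBm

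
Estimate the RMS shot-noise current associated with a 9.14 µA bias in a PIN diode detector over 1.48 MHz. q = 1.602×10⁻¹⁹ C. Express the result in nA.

I_n = √(2qI·B)
2qI·B = 2 × 1.602×10⁻¹⁹ × 9.14×10⁻⁶ × 1.48×10⁶ = 4.33×10⁻¹⁸ A²
I_n = √(4.33×10⁻¹⁸) = 2.08×10⁻⁹ A = 2.08 nA

2.08 nA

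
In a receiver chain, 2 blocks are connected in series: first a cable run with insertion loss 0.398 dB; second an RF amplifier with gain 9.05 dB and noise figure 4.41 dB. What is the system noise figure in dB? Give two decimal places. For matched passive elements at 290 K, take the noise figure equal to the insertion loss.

4.81 dB

Convert to linear (a loss of L dB is a gain of −L dB): F_i = 10^(NF_i/10), G_i = 10^(G_i,dB/10)
  Stage 1: F_1 = 10^(0.398/10) = 1.096, G_1 = 10^(−0.398/10) = 0.9124
  Stage 2: F_2 = 10^(4.41/10) = 2.761, G_2 = 10^(9.05/10) = 8.035
Friis cascade:
  F = 1.096 + (2.761 − 1)/0.9124 = 3.026
NF = 10 log₁₀(3.026) = 4.81 dB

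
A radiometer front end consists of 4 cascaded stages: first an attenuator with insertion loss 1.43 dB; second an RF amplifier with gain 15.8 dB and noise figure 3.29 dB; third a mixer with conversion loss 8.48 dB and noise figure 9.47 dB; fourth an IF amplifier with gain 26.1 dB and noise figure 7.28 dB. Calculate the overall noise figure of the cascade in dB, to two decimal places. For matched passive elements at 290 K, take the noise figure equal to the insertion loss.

Convert to linear (a loss of L dB is a gain of −L dB): F_i = 10^(NF_i/10), G_i = 10^(G_i,dB/10)
  Stage 1: F_1 = 10^(1.43/10) = 1.390, G_1 = 10^(−1.43/10) = 0.7194
  Stage 2: F_2 = 10^(3.29/10) = 2.133, G_2 = 10^(15.8/10) = 38.02
  Stage 3: F_3 = 10^(9.47/10) = 8.851, G_3 = 10^(−8.48/10) = 0.1419
  Stage 4: F_4 = 10^(7.28/10) = 5.346, G_4 = 10^(26.1/10) = 407.4
Friis cascade:
  F = 1.390 + (2.133 − 1)/0.7194 + (8.851 − 1)/27.35 + (5.346 − 1)/3.882 = 4.371
NF = 10 log₁₀(4.371) = 6.41 dB

6.41 dB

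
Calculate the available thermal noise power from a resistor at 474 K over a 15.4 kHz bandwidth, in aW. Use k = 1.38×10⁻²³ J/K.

P_n = kTB = 1.38×10⁻²³ × 474 × 1.54×10⁴ = 1.01×10⁻¹⁶ W = 101 aW

101 aW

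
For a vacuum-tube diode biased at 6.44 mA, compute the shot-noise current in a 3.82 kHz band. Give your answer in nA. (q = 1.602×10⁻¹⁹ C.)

2.81 nA

I_n = √(2qI·B)
2qI·B = 2 × 1.602×10⁻¹⁹ × 6.44×10⁻³ × 3.82×10³ = 7.88×10⁻¹⁸ A²
I_n = √(7.88×10⁻¹⁸) = 2.81×10⁻⁹ A = 2.81 nA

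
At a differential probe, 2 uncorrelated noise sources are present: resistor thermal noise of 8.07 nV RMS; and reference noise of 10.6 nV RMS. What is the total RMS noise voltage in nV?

13.3 nV

Uncorrelated sources add in power (mean-square): V_tot = √(ΣV_i²)
V_tot = √[(8.07×10⁻⁹)² + (1.06×10⁻⁸)²] = 1.33×10⁻⁸ V = 13.3 nV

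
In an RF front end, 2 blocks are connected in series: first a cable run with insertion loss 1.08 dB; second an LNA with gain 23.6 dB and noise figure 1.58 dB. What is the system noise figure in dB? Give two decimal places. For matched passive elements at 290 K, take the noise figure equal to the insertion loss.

2.66 dB

Convert to linear (a loss of L dB is a gain of −L dB): F_i = 10^(NF_i/10), G_i = 10^(G_i,dB/10)
  Stage 1: F_1 = 10^(1.08/10) = 1.282, G_1 = 10^(−1.08/10) = 0.7798
  Stage 2: F_2 = 10^(1.58/10) = 1.439, G_2 = 10^(23.6/10) = 229.1
Friis cascade:
  F = 1.282 + (1.439 − 1)/0.7798 = 1.845
NF = 10 log₁₀(1.845) = 2.66 dB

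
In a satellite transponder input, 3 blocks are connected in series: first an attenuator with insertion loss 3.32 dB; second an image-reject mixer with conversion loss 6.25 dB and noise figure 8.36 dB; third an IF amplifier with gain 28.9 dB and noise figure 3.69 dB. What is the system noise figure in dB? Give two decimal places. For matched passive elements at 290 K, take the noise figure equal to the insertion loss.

14.29 dB

Convert to linear (a loss of L dB is a gain of −L dB): F_i = 10^(NF_i/10), G_i = 10^(G_i,dB/10)
  Stage 1: F_1 = 10^(3.32/10) = 2.148, G_1 = 10^(−3.32/10) = 0.4656
  Stage 2: F_2 = 10^(8.36/10) = 6.855, G_2 = 10^(−6.25/10) = 0.2371
  Stage 3: F_3 = 10^(3.69/10) = 2.339, G_3 = 10^(28.9/10) = 776.2
Friis cascade:
  F = 2.148 + (6.855 − 1)/0.4656 + (2.339 − 1)/0.1104 = 26.85
NF = 10 log₁₀(26.85) = 14.29 dB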